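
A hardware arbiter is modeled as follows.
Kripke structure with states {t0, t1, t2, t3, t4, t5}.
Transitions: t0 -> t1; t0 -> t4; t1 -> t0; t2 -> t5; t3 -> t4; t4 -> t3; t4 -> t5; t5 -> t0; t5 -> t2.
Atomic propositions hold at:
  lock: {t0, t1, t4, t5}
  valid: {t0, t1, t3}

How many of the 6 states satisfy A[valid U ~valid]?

Sat(~valid) = {t2, t4, t5}
A[valid U ~valid]: least fixpoint, start Z0 = Sat(~valid) = {t2, t4, t5}, add states in Sat(valid) with every successor in Z. Z1 = {t2, t3, t4, t5}; fixed.
Sat(A[valid U ~valid]) = {t2, t3, t4, t5}
|Sat(A[valid U ~valid])| = |{t2, t3, t4, t5}| = 4.

4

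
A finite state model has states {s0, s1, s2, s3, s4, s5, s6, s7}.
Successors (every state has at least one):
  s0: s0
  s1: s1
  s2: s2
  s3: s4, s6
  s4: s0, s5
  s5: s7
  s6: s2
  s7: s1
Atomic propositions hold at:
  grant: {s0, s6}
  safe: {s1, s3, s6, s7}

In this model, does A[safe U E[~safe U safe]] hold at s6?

Yes

Sat(~safe) = {s0, s2, s4, s5}
E[~safe U safe]: least fixpoint, start Z0 = Sat(safe) = {s1, s3, s6, s7}, add states in Sat(~safe) with some successor in Z. Z1 = {s1, s3, s5, s6, s7}; Z2 = {s1, s3, s4, s5, s6, s7}; fixed.
Sat(E[~safe U safe]) = {s1, s3, s4, s5, s6, s7}
A[safe U E[~safe U safe]]: least fixpoint, start Z0 = Sat(E[~safe U safe]) = {s1, s3, s4, s5, s6, s7}, add states in Sat(safe) with every successor in Z. Already a fixed point.
Sat(A[safe U E[~safe U safe]]) = {s1, s3, s4, s5, s6, s7}
s6 ∈ Sat(A[safe U E[~safe U safe]]) = {s1, s3, s4, s5, s6, s7}, so the formula holds at s6.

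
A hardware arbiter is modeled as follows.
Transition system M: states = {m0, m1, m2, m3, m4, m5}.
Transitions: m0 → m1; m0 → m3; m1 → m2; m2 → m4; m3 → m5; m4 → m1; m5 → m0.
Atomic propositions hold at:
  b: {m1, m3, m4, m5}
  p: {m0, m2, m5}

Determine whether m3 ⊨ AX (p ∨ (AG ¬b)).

Yes

Sat(¬b) = {m0, m2}
AG ¬b: greatest fixpoint, start Z0 = {m0, m2}, keep only states in Sat with every successor in Z. Z1 = ∅; fixed.
Sat(AG ¬b) = ∅
Sat(p ∨ (AG ¬b)) = {m0, m2, m5}
Sat(AX (p ∨ (AG ¬b))) = {s : every successor in {m0, m2, m5}} = {m1, m3, m5}
m3 ∈ Sat(AX (p ∨ (AG ¬b))) = {m1, m3, m5}, so the formula holds at m3.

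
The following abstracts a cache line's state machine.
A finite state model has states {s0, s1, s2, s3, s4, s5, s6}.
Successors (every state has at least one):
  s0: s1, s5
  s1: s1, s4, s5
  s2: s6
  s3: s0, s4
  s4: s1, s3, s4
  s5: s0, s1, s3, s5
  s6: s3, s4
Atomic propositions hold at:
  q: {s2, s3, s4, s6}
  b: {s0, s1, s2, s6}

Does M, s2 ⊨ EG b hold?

EG b: greatest fixpoint, start Z0 = {s0, s1, s2, s6}, keep only states in Sat with some successor in Z. Z1 = {s0, s1, s2}; Z2 = {s0, s1}; fixed.
Sat(EG b) = {s0, s1}
s2 ∉ Sat(EG b) = {s0, s1}, so the formula does not hold at s2.

No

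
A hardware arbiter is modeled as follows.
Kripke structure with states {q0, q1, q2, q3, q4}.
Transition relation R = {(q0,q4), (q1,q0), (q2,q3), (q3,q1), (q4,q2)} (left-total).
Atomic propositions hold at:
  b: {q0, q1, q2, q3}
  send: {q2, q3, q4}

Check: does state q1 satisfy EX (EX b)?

Sat(EX b) = {s : some successor in {q0, q1, q2, q3}} = {q1, q2, q3, q4}
Sat(EX (EX b)) = {s : some successor in {q1, q2, q3, q4}} = {q0, q2, q3, q4}
q1 ∉ Sat(EX (EX b)) = {q0, q2, q3, q4}, so the formula does not hold at q1.

No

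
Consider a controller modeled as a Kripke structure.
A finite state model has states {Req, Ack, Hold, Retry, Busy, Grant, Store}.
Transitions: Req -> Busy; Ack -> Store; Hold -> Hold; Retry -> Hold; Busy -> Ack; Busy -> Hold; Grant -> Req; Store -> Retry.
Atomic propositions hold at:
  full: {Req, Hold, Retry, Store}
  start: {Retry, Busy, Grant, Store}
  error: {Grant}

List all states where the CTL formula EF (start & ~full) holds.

Sat(~full) = {Ack, Busy, Grant}
Sat(start & ~full) = {Busy, Grant}
EF (start & ~full): least fixpoint, start Z0 = {Busy, Grant}, add states with some successor in Z. Z1 = {Req, Busy, Grant}; fixed.
Sat(EF (start & ~full)) = {Req, Busy, Grant}

{Req, Busy, Grant}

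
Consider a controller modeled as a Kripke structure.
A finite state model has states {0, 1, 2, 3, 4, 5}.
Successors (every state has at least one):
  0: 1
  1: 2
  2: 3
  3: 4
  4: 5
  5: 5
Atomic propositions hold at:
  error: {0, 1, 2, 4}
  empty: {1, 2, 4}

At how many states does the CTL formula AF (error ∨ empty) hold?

5

Sat(error ∨ empty) = {0, 1, 2, 4}
AF (error ∨ empty): least fixpoint, start Z0 = {0, 1, 2, 4}, add states with every successor in Z. Z1 = {0, 1, 2, 3, 4}; fixed.
Sat(AF (error ∨ empty)) = {0, 1, 2, 3, 4}
|Sat(AF (error ∨ empty))| = |{0, 1, 2, 3, 4}| = 5.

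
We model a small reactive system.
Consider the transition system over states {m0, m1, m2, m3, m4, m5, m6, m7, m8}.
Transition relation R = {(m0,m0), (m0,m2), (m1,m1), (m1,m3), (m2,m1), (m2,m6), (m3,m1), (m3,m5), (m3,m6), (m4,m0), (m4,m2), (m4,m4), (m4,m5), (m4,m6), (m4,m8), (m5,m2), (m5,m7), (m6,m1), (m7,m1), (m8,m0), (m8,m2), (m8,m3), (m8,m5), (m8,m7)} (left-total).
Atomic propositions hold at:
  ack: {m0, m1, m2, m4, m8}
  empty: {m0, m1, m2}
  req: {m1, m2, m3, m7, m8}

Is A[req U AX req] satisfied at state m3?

Sat(AX req) = {s : every successor in {m1, m2, m3, m7, m8}} = {m1, m5, m6, m7}
A[req U AX req]: least fixpoint, start Z0 = Sat(AX req) = {m1, m5, m6, m7}, add states in Sat(req) with every successor in Z. Z1 = {m1, m2, m3, m5, m6, m7}; fixed.
Sat(A[req U AX req]) = {m1, m2, m3, m5, m6, m7}
m3 ∈ Sat(A[req U AX req]) = {m1, m2, m3, m5, m6, m7}, so the formula holds at m3.

Yes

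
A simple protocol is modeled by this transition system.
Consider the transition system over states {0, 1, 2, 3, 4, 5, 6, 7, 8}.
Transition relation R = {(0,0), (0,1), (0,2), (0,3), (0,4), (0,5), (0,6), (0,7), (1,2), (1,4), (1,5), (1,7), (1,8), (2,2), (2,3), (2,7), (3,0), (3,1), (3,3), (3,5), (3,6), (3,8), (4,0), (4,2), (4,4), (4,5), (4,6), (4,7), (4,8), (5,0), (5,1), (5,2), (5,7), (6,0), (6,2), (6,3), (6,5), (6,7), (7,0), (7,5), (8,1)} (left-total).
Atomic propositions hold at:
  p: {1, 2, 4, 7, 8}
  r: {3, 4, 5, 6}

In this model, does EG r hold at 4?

EG r: greatest fixpoint, start Z0 = {3, 4, 5, 6}, keep only states in Sat with some successor in Z. Z1 = {3, 4, 6}; fixed.
Sat(EG r) = {3, 4, 6}
4 ∈ Sat(EG r) = {3, 4, 6}, so the formula holds at 4.

Yes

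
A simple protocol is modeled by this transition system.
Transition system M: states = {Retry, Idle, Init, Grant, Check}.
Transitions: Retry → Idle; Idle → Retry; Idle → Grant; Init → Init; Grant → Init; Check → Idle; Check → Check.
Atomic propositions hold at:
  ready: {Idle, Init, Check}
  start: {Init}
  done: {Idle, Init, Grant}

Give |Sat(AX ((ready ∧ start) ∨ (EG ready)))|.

Sat(ready ∧ start) = {Init}
EG ready: greatest fixpoint, start Z0 = {Idle, Init, Check}, keep only states in Sat with some successor in Z. Z1 = {Init, Check}; fixed.
Sat(EG ready) = {Init, Check}
Sat((ready ∧ start) ∨ (EG ready)) = {Init, Check}
Sat(AX ((ready ∧ start) ∨ (EG ready))) = {s : every successor in {Init, Check}} = {Init, Grant}
|Sat(AX ((ready ∧ start) ∨ (EG ready)))| = |{Init, Grant}| = 2.

2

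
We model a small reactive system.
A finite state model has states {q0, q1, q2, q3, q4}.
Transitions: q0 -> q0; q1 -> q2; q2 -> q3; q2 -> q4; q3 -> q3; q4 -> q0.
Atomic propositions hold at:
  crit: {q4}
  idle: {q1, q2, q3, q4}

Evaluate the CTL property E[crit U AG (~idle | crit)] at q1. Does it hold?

No

Sat(~idle) = {q0}
Sat(~idle | crit) = {q0, q4}
AG (~idle | crit): greatest fixpoint, start Z0 = {q0, q4}, keep only states in Sat with every successor in Z. Already a fixed point.
Sat(AG (~idle | crit)) = {q0, q4}
E[crit U AG (~idle | crit)]: least fixpoint, start Z0 = Sat(AG (~idle | crit)) = {q0, q4}, add states in Sat(crit) with some successor in Z. Already a fixed point.
Sat(E[crit U AG (~idle | crit)]) = {q0, q4}
q1 ∉ Sat(E[crit U AG (~idle | crit)]) = {q0, q4}, so the formula does not hold at q1.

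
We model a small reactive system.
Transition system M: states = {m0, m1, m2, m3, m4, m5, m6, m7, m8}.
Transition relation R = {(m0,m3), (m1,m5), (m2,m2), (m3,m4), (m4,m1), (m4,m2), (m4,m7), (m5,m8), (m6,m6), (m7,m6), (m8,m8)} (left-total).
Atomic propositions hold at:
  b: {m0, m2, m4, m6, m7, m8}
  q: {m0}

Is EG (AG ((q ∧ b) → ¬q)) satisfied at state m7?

Yes

Sat(q ∧ b) = {m0}
Sat(¬q) = {m1, m2, m3, m4, m5, m6, m7, m8}
Sat((q ∧ b) → ¬q) = {m1, m2, m3, m4, m5, m6, m7, m8}
AG ((q ∧ b) → ¬q): greatest fixpoint, start Z0 = {m1, m2, m3, m4, m5, m6, m7, m8}, keep only states in Sat with every successor in Z. Already a fixed point.
Sat(AG ((q ∧ b) → ¬q)) = {m1, m2, m3, m4, m5, m6, m7, m8}
EG (AG ((q ∧ b) → ¬q)): greatest fixpoint, start Z0 = {m1, m2, m3, m4, m5, m6, m7, m8}, keep only states in Sat with some successor in Z. Already a fixed point.
Sat(EG (AG ((q ∧ b) → ¬q))) = {m1, m2, m3, m4, m5, m6, m7, m8}
m7 ∈ Sat(EG (AG ((q ∧ b) → ¬q))) = {m1, m2, m3, m4, m5, m6, m7, m8}, so the formula holds at m7.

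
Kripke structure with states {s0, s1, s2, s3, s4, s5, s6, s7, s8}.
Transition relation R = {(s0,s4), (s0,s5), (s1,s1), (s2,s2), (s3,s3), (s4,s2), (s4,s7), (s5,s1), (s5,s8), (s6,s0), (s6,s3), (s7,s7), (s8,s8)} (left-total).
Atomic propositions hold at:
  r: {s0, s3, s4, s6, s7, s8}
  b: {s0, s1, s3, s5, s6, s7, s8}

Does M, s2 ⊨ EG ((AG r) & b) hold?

AG r: greatest fixpoint, start Z0 = {s0, s3, s4, s6, s7, s8}, keep only states in Sat with every successor in Z. Z1 = {s3, s6, s7, s8}; Z2 = {s3, s7, s8}; fixed.
Sat(AG r) = {s3, s7, s8}
Sat((AG r) & b) = {s3, s7, s8}
EG ((AG r) & b): greatest fixpoint, start Z0 = {s3, s7, s8}, keep only states in Sat with some successor in Z. Already a fixed point.
Sat(EG ((AG r) & b)) = {s3, s7, s8}
s2 ∉ Sat(EG ((AG r) & b)) = {s3, s7, s8}, so the formula does not hold at s2.

No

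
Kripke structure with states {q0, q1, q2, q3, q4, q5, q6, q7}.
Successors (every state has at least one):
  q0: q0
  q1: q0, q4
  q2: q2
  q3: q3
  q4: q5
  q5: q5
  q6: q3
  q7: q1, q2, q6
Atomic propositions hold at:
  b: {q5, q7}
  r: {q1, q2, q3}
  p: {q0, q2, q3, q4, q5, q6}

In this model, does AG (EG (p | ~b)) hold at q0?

Sat(~b) = {q0, q1, q2, q3, q4, q6}
Sat(p | ~b) = {q0, q1, q2, q3, q4, q5, q6}
EG (p | ~b): greatest fixpoint, start Z0 = {q0, q1, q2, q3, q4, q5, q6}, keep only states in Sat with some successor in Z. Already a fixed point.
Sat(EG (p | ~b)) = {q0, q1, q2, q3, q4, q5, q6}
AG (EG (p | ~b)): greatest fixpoint, start Z0 = {q0, q1, q2, q3, q4, q5, q6}, keep only states in Sat with every successor in Z. Already a fixed point.
Sat(AG (EG (p | ~b))) = {q0, q1, q2, q3, q4, q5, q6}
q0 ∈ Sat(AG (EG (p | ~b))) = {q0, q1, q2, q3, q4, q5, q6}, so the formula holds at q0.

Yes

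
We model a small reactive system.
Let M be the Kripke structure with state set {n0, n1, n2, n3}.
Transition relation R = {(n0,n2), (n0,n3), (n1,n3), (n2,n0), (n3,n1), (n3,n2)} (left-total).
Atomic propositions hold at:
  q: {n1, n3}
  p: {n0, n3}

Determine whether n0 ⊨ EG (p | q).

Yes

Sat(p | q) = {n0, n1, n3}
EG (p | q): greatest fixpoint, start Z0 = {n0, n1, n3}, keep only states in Sat with some successor in Z. Already a fixed point.
Sat(EG (p | q)) = {n0, n1, n3}
n0 ∈ Sat(EG (p | q)) = {n0, n1, n3}, so the formula holds at n0.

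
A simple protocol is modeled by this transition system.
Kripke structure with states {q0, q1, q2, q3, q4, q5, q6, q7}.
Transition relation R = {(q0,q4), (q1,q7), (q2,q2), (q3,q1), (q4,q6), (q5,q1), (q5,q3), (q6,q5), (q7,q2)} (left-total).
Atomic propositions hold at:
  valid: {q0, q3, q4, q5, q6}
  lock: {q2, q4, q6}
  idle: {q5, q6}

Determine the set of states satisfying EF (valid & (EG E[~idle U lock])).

Sat(~idle) = {q0, q1, q2, q3, q4, q7}
E[~idle U lock]: least fixpoint, start Z0 = Sat(lock) = {q2, q4, q6}, add states in Sat(~idle) with some successor in Z. Z1 = {q0, q2, q4, q6, q7}; Z2 = {q0, q1, q2, q4, q6, q7}; Z3 = {q0, q1, q2, q3, q4, q6, q7}; fixed.
Sat(E[~idle U lock]) = {q0, q1, q2, q3, q4, q6, q7}
EG E[~idle U lock]: greatest fixpoint, start Z0 = {q0, q1, q2, q3, q4, q6, q7}, keep only states in Sat with some successor in Z. Z1 = {q0, q1, q2, q3, q4, q7}; Z2 = {q0, q1, q2, q3, q7}; Z3 = {q1, q2, q3, q7}; fixed.
Sat(EG E[~idle U lock]) = {q1, q2, q3, q7}
Sat(valid & (EG E[~idle U lock])) = {q3}
EF (valid & (EG E[~idle U lock])): least fixpoint, start Z0 = {q3}, add states with some successor in Z. Z1 = {q3, q5}; Z2 = {q3, q5, q6}; Z3 = {q3, q4, q5, q6}; Z4 = {q0, q3, q4, q5, q6}; fixed.
Sat(EF (valid & (EG E[~idle U lock]))) = {q0, q3, q4, q5, q6}

{q0, q3, q4, q5, q6}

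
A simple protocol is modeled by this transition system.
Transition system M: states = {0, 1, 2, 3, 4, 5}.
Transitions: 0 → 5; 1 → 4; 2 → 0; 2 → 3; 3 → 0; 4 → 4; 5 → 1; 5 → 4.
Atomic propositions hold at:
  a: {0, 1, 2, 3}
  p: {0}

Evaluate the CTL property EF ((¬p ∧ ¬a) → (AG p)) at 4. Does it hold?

Sat(¬p) = {1, 2, 3, 4, 5}
Sat(¬a) = {4, 5}
Sat(¬p ∧ ¬a) = {4, 5}
AG p: greatest fixpoint, start Z0 = {0}, keep only states in Sat with every successor in Z. Z1 = ∅; fixed.
Sat(AG p) = ∅
Sat((¬p ∧ ¬a) → (AG p)) = {0, 1, 2, 3}
EF ((¬p ∧ ¬a) → (AG p)): least fixpoint, start Z0 = {0, 1, 2, 3}, add states with some successor in Z. Z1 = {0, 1, 2, 3, 5}; fixed.
Sat(EF ((¬p ∧ ¬a) → (AG p))) = {0, 1, 2, 3, 5}
4 ∉ Sat(EF ((¬p ∧ ¬a) → (AG p))) = {0, 1, 2, 3, 5}, so the formula does not hold at 4.

No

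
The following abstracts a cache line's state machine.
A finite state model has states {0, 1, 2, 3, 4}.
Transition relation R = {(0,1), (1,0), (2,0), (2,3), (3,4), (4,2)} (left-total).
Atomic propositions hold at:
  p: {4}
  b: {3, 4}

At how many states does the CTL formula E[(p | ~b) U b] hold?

3

Sat(~b) = {0, 1, 2}
Sat(p | ~b) = {0, 1, 2, 4}
E[(p | ~b) U b]: least fixpoint, start Z0 = Sat(b) = {3, 4}, add states in Sat(p | ~b) with some successor in Z. Z1 = {2, 3, 4}; fixed.
Sat(E[(p | ~b) U b]) = {2, 3, 4}
|Sat(E[(p | ~b) U b])| = |{2, 3, 4}| = 3.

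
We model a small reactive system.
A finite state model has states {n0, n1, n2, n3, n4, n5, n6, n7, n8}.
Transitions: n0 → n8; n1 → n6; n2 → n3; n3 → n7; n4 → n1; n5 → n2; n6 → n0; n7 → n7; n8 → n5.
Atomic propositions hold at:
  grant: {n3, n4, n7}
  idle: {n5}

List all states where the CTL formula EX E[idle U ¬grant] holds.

{n0, n1, n4, n5, n6, n8}

Sat(¬grant) = {n0, n1, n2, n5, n6, n8}
E[idle U ¬grant]: least fixpoint, start Z0 = Sat(¬grant) = {n0, n1, n2, n5, n6, n8}, add states in Sat(idle) with some successor in Z. Already a fixed point.
Sat(E[idle U ¬grant]) = {n0, n1, n2, n5, n6, n8}
Sat(EX E[idle U ¬grant]) = {s : some successor in {n0, n1, n2, n5, n6, n8}} = {n0, n1, n4, n5, n6, n8}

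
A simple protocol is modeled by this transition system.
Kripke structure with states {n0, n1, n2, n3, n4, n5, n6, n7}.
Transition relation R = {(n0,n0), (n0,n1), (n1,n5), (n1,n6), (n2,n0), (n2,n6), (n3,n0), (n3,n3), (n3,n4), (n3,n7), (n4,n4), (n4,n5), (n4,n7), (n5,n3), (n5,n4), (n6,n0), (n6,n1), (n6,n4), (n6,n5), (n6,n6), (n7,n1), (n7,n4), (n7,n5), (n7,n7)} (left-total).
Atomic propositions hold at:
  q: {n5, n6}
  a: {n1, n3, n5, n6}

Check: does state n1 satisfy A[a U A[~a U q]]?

Yes

Sat(~a) = {n0, n2, n4, n7}
A[~a U q]: least fixpoint, start Z0 = Sat(q) = {n5, n6}, add states in Sat(~a) with every successor in Z. Already a fixed point.
Sat(A[~a U q]) = {n5, n6}
A[a U A[~a U q]]: least fixpoint, start Z0 = Sat(A[~a U q]) = {n5, n6}, add states in Sat(a) with every successor in Z. Z1 = {n1, n5, n6}; fixed.
Sat(A[a U A[~a U q]]) = {n1, n5, n6}
n1 ∈ Sat(A[a U A[~a U q]]) = {n1, n5, n6}, so the formula holds at n1.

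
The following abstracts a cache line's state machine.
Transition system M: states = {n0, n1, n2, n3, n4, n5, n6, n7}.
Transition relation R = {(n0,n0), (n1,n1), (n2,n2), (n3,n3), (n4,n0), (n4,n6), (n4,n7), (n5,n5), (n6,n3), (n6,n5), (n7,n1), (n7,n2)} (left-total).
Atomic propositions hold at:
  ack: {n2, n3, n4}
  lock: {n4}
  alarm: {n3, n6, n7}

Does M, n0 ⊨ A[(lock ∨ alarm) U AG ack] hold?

Sat(lock ∨ alarm) = {n3, n4, n6, n7}
AG ack: greatest fixpoint, start Z0 = {n2, n3, n4}, keep only states in Sat with every successor in Z. Z1 = {n2, n3}; fixed.
Sat(AG ack) = {n2, n3}
A[(lock ∨ alarm) U AG ack]: least fixpoint, start Z0 = Sat(AG ack) = {n2, n3}, add states in Sat(lock ∨ alarm) with every successor in Z. Already a fixed point.
Sat(A[(lock ∨ alarm) U AG ack]) = {n2, n3}
n0 ∉ Sat(A[(lock ∨ alarm) U AG ack]) = {n2, n3}, so the formula does not hold at n0.

No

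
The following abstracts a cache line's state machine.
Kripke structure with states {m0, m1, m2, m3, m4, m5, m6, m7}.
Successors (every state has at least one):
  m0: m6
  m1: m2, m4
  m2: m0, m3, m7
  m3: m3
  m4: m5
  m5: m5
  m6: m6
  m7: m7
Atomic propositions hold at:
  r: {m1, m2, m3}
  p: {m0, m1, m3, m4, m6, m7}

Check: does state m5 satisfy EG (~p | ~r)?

Sat(~p) = {m2, m5}
Sat(~r) = {m0, m4, m5, m6, m7}
Sat(~p | ~r) = {m0, m2, m4, m5, m6, m7}
EG (~p | ~r): greatest fixpoint, start Z0 = {m0, m2, m4, m5, m6, m7}, keep only states in Sat with some successor in Z. Already a fixed point.
Sat(EG (~p | ~r)) = {m0, m2, m4, m5, m6, m7}
m5 ∈ Sat(EG (~p | ~r)) = {m0, m2, m4, m5, m6, m7}, so the formula holds at m5.

Yes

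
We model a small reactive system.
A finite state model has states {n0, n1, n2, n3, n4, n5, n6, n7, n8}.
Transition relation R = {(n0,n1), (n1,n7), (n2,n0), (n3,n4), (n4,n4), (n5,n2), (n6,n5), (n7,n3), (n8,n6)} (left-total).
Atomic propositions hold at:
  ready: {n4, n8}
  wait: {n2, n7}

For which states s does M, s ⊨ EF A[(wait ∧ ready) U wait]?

{n0, n1, n2, n5, n6, n7, n8}

Sat(wait ∧ ready) = ∅
A[(wait ∧ ready) U wait]: least fixpoint, start Z0 = Sat(wait) = {n2, n7}, add states in Sat(wait ∧ ready) with every successor in Z. Already a fixed point.
Sat(A[(wait ∧ ready) U wait]) = {n2, n7}
EF A[(wait ∧ ready) U wait]: least fixpoint, start Z0 = {n2, n7}, add states with some successor in Z. Z1 = {n1, n2, n5, n7}; Z2 = {n0, n1, n2, n5, n6, n7}; Z3 = {n0, n1, n2, n5, n6, n7, n8}; fixed.
Sat(EF A[(wait ∧ ready) U wait]) = {n0, n1, n2, n5, n6, n7, n8}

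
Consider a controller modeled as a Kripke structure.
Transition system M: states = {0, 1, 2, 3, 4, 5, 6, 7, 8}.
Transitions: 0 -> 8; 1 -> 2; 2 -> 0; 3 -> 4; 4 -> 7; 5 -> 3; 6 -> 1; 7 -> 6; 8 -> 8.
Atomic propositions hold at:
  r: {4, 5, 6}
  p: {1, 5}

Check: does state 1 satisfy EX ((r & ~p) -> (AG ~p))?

Yes

Sat(~p) = {0, 2, 3, 4, 6, 7, 8}
Sat(r & ~p) = {4, 6}
AG ~p: greatest fixpoint, start Z0 = {0, 2, 3, 4, 6, 7, 8}, keep only states in Sat with every successor in Z. Z1 = {0, 2, 3, 4, 7, 8}; Z2 = {0, 2, 3, 4, 8}; Z3 = {0, 2, 3, 8}; Z4 = {0, 2, 8}; fixed.
Sat(AG ~p) = {0, 2, 8}
Sat((r & ~p) -> (AG ~p)) = {0, 1, 2, 3, 5, 7, 8}
Sat(EX ((r & ~p) -> (AG ~p))) = {s : some successor in {0, 1, 2, 3, 5, 7, 8}} = {0, 1, 2, 4, 5, 6, 8}
1 ∈ Sat(EX ((r & ~p) -> (AG ~p))) = {0, 1, 2, 4, 5, 6, 8}, so the formula holds at 1.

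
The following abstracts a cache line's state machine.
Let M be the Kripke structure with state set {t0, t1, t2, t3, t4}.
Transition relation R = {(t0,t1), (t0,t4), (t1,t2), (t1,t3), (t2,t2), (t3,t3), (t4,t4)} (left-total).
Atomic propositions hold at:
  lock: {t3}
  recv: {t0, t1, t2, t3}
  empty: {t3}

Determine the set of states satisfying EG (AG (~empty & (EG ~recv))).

{t4}

Sat(~empty) = {t0, t1, t2, t4}
Sat(~recv) = {t4}
EG ~recv: greatest fixpoint, start Z0 = {t4}, keep only states in Sat with some successor in Z. Already a fixed point.
Sat(EG ~recv) = {t4}
Sat(~empty & (EG ~recv)) = {t4}
AG (~empty & (EG ~recv)): greatest fixpoint, start Z0 = {t4}, keep only states in Sat with every successor in Z. Already a fixed point.
Sat(AG (~empty & (EG ~recv))) = {t4}
EG (AG (~empty & (EG ~recv))): greatest fixpoint, start Z0 = {t4}, keep only states in Sat with some successor in Z. Already a fixed point.
Sat(EG (AG (~empty & (EG ~recv)))) = {t4}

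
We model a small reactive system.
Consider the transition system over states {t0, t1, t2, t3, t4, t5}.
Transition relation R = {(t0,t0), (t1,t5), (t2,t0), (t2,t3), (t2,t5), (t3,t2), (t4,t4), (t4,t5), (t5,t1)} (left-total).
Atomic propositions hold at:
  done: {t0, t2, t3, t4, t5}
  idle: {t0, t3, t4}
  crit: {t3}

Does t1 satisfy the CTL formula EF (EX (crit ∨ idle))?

Sat(crit ∨ idle) = {t0, t3, t4}
Sat(EX (crit ∨ idle)) = {s : some successor in {t0, t3, t4}} = {t0, t2, t4}
EF (EX (crit ∨ idle)): least fixpoint, start Z0 = {t0, t2, t4}, add states with some successor in Z. Z1 = {t0, t2, t3, t4}; fixed.
Sat(EF (EX (crit ∨ idle))) = {t0, t2, t3, t4}
t1 ∉ Sat(EF (EX (crit ∨ idle))) = {t0, t2, t3, t4}, so the formula does not hold at t1.

No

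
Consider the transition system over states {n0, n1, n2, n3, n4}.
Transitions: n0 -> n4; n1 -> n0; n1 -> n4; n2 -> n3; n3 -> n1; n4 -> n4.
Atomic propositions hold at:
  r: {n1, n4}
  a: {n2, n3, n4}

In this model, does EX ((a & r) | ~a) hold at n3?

Yes

Sat(a & r) = {n4}
Sat(~a) = {n0, n1}
Sat((a & r) | ~a) = {n0, n1, n4}
Sat(EX ((a & r) | ~a)) = {s : some successor in {n0, n1, n4}} = {n0, n1, n3, n4}
n3 ∈ Sat(EX ((a & r) | ~a)) = {n0, n1, n3, n4}, so the formula holds at n3.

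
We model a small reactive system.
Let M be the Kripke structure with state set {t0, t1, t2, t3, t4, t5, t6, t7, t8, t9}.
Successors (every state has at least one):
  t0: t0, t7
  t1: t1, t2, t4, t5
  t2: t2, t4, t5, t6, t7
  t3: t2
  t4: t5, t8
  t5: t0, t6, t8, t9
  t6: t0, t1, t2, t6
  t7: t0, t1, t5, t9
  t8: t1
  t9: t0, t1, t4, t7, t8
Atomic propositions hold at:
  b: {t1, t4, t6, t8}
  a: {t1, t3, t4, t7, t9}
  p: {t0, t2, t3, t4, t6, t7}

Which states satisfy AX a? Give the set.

{t8}

Sat(AX a) = {s : every successor in {t1, t3, t4, t7, t9}} = {t8}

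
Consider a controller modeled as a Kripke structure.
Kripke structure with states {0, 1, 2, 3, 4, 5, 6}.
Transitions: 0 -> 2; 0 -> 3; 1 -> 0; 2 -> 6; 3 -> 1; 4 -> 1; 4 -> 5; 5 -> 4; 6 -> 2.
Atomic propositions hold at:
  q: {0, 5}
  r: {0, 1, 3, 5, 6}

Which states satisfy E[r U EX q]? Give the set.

Sat(EX q) = {s : some successor in {0, 5}} = {1, 4}
E[r U EX q]: least fixpoint, start Z0 = Sat(EX q) = {1, 4}, add states in Sat(r) with some successor in Z. Z1 = {1, 3, 4, 5}; Z2 = {0, 1, 3, 4, 5}; fixed.
Sat(E[r U EX q]) = {0, 1, 3, 4, 5}

{0, 1, 3, 4, 5}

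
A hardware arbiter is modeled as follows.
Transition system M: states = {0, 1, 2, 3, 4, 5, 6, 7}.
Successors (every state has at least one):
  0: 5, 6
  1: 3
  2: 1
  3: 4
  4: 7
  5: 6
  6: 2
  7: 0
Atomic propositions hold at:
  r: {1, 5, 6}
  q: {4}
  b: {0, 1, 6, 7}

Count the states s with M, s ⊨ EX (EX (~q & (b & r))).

Sat(~q) = {0, 1, 2, 3, 5, 6, 7}
Sat(b & r) = {1, 6}
Sat(~q & (b & r)) = {1, 6}
Sat(EX (~q & (b & r))) = {s : some successor in {1, 6}} = {0, 2, 5}
Sat(EX (EX (~q & (b & r)))) = {s : some successor in {0, 2, 5}} = {0, 6, 7}
|Sat(EX (EX (~q & (b & r))))| = |{0, 6, 7}| = 3.

3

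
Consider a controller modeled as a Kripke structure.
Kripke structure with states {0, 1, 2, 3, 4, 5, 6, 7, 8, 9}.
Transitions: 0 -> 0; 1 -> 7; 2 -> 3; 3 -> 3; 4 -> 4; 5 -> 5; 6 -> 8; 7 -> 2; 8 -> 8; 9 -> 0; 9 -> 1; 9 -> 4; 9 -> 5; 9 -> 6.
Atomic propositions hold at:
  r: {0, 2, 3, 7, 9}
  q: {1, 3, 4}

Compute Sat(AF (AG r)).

AG r: greatest fixpoint, start Z0 = {0, 2, 3, 7, 9}, keep only states in Sat with every successor in Z. Z1 = {0, 2, 3, 7}; fixed.
Sat(AG r) = {0, 2, 3, 7}
AF (AG r): least fixpoint, start Z0 = {0, 2, 3, 7}, add states with every successor in Z. Z1 = {0, 1, 2, 3, 7}; fixed.
Sat(AF (AG r)) = {0, 1, 2, 3, 7}

{0, 1, 2, 3, 7}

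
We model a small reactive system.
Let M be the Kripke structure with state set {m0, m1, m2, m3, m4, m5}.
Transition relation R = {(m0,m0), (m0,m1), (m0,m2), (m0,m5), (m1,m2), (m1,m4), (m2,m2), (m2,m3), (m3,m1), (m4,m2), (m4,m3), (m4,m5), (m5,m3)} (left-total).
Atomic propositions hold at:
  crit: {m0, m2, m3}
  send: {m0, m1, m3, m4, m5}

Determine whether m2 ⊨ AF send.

No

AF send: least fixpoint, start Z0 = {m0, m1, m3, m4, m5}, add states with every successor in Z. Already a fixed point.
Sat(AF send) = {m0, m1, m3, m4, m5}
m2 ∉ Sat(AF send) = {m0, m1, m3, m4, m5}, so the formula does not hold at m2.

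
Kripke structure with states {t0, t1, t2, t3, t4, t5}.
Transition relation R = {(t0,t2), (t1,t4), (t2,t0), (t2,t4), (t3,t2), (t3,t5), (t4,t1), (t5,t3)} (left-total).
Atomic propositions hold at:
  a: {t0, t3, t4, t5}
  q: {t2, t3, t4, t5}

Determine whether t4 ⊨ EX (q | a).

No

Sat(q | a) = {t0, t2, t3, t4, t5}
Sat(EX (q | a)) = {s : some successor in {t0, t2, t3, t4, t5}} = {t0, t1, t2, t3, t5}
t4 ∉ Sat(EX (q | a)) = {t0, t1, t2, t3, t5}, so the formula does not hold at t4.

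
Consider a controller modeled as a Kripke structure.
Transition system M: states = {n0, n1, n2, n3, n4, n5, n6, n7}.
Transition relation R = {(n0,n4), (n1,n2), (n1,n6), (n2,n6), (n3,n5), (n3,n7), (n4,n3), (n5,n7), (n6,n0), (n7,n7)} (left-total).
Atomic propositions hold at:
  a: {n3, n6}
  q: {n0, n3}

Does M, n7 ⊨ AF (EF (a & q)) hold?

No

Sat(a & q) = {n3}
EF (a & q): least fixpoint, start Z0 = {n3}, add states with some successor in Z. Z1 = {n3, n4}; Z2 = {n0, n3, n4}; Z3 = {n0, n3, n4, n6}; Z4 = {n0, n1, n2, n3, n4, n6}; fixed.
Sat(EF (a & q)) = {n0, n1, n2, n3, n4, n6}
AF (EF (a & q)): least fixpoint, start Z0 = {n0, n1, n2, n3, n4, n6}, add states with every successor in Z. Already a fixed point.
Sat(AF (EF (a & q))) = {n0, n1, n2, n3, n4, n6}
n7 ∉ Sat(AF (EF (a & q))) = {n0, n1, n2, n3, n4, n6}, so the formula does not hold at n7.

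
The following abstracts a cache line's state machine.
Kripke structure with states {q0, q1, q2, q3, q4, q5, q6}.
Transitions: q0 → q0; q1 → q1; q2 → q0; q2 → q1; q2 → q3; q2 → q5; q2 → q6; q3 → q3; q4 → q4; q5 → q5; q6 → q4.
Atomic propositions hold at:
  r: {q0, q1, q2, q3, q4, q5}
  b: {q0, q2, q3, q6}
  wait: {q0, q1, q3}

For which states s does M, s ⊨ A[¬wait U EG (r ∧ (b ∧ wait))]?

{q0, q3}

Sat(¬wait) = {q2, q4, q5, q6}
Sat(b ∧ wait) = {q0, q3}
Sat(r ∧ (b ∧ wait)) = {q0, q3}
EG (r ∧ (b ∧ wait)): greatest fixpoint, start Z0 = {q0, q3}, keep only states in Sat with some successor in Z. Already a fixed point.
Sat(EG (r ∧ (b ∧ wait))) = {q0, q3}
A[¬wait U EG (r ∧ (b ∧ wait))]: least fixpoint, start Z0 = Sat(EG (r ∧ (b ∧ wait))) = {q0, q3}, add states in Sat(¬wait) with every successor in Z. Already a fixed point.
Sat(A[¬wait U EG (r ∧ (b ∧ wait))]) = {q0, q3}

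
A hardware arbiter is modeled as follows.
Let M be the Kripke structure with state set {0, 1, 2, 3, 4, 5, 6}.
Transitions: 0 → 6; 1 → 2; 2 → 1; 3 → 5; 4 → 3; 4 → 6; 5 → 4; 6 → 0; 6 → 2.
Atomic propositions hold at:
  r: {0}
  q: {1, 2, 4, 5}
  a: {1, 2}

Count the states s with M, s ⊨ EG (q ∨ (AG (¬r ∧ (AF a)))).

2

Sat(¬r) = {1, 2, 3, 4, 5, 6}
AF a: least fixpoint, start Z0 = {1, 2}, add states with every successor in Z. Already a fixed point.
Sat(AF a) = {1, 2}
Sat(¬r ∧ (AF a)) = {1, 2}
AG (¬r ∧ (AF a)): greatest fixpoint, start Z0 = {1, 2}, keep only states in Sat with every successor in Z. Already a fixed point.
Sat(AG (¬r ∧ (AF a))) = {1, 2}
Sat(q ∨ (AG (¬r ∧ (AF a)))) = {1, 2, 4, 5}
EG (q ∨ (AG (¬r ∧ (AF a)))): greatest fixpoint, start Z0 = {1, 2, 4, 5}, keep only states in Sat with some successor in Z. Z1 = {1, 2, 5}; Z2 = {1, 2}; fixed.
Sat(EG (q ∨ (AG (¬r ∧ (AF a))))) = {1, 2}
|Sat(EG (q ∨ (AG (¬r ∧ (AF a)))))| = |{1, 2}| = 2.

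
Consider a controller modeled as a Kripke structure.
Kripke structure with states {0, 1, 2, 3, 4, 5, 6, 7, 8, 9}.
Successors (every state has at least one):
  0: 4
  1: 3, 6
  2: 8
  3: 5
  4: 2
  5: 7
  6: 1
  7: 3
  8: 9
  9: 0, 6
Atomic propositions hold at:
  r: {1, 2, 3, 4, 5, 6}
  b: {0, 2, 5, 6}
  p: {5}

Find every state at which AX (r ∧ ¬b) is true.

{0, 6, 7}

Sat(¬b) = {1, 3, 4, 7, 8, 9}
Sat(r ∧ ¬b) = {1, 3, 4}
Sat(AX (r ∧ ¬b)) = {s : every successor in {1, 3, 4}} = {0, 6, 7}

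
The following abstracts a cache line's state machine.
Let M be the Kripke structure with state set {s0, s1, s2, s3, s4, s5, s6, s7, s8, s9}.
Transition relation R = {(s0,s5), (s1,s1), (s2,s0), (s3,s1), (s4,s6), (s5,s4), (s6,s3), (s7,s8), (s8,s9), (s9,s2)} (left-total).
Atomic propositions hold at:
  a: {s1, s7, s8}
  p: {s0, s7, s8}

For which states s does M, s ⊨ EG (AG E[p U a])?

E[p U a]: least fixpoint, start Z0 = Sat(a) = {s1, s7, s8}, add states in Sat(p) with some successor in Z. Already a fixed point.
Sat(E[p U a]) = {s1, s7, s8}
AG E[p U a]: greatest fixpoint, start Z0 = {s1, s7, s8}, keep only states in Sat with every successor in Z. Z1 = {s1, s7}; Z2 = {s1}; fixed.
Sat(AG E[p U a]) = {s1}
EG (AG E[p U a]): greatest fixpoint, start Z0 = {s1}, keep only states in Sat with some successor in Z. Already a fixed point.
Sat(EG (AG E[p U a])) = {s1}

{s1}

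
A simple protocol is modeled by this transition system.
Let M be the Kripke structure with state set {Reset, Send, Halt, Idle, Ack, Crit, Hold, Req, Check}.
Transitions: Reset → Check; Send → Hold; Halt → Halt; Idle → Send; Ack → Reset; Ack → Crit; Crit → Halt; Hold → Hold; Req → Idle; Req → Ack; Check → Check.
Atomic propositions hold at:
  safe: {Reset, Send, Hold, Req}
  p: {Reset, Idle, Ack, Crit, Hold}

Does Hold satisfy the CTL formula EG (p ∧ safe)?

Yes

Sat(p ∧ safe) = {Reset, Hold}
EG (p ∧ safe): greatest fixpoint, start Z0 = {Reset, Hold}, keep only states in Sat with some successor in Z. Z1 = {Hold}; fixed.
Sat(EG (p ∧ safe)) = {Hold}
Hold ∈ Sat(EG (p ∧ safe)) = {Hold}, so the formula holds at Hold.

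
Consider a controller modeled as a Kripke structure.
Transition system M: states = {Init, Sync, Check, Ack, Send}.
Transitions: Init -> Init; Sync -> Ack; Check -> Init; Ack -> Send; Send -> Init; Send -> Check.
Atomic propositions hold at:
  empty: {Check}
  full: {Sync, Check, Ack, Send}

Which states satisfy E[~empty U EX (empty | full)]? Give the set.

{Sync, Ack, Send}

Sat(~empty) = {Init, Sync, Ack, Send}
Sat(empty | full) = {Sync, Check, Ack, Send}
Sat(EX (empty | full)) = {s : some successor in {Sync, Check, Ack, Send}} = {Sync, Ack, Send}
E[~empty U EX (empty | full)]: least fixpoint, start Z0 = Sat(EX (empty | full)) = {Sync, Ack, Send}, add states in Sat(~empty) with some successor in Z. Already a fixed point.
Sat(E[~empty U EX (empty | full)]) = {Sync, Ack, Send}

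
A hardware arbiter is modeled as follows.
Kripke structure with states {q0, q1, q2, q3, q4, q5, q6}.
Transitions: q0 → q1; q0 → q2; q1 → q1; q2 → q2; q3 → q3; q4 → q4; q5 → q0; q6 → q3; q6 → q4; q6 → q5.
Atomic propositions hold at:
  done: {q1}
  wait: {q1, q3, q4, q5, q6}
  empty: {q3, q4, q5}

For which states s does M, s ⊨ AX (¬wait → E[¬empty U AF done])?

{q1, q3, q4, q5, q6}

Sat(¬wait) = {q0, q2}
Sat(¬empty) = {q0, q1, q2, q6}
AF done: least fixpoint, start Z0 = {q1}, add states with every successor in Z. Already a fixed point.
Sat(AF done) = {q1}
E[¬empty U AF done]: least fixpoint, start Z0 = Sat(AF done) = {q1}, add states in Sat(¬empty) with some successor in Z. Z1 = {q0, q1}; fixed.
Sat(E[¬empty U AF done]) = {q0, q1}
Sat(¬wait → E[¬empty U AF done]) = {q0, q1, q3, q4, q5, q6}
Sat(AX (¬wait → E[¬empty U AF done])) = {s : every successor in {q0, q1, q3, q4, q5, q6}} = {q1, q3, q4, q5, q6}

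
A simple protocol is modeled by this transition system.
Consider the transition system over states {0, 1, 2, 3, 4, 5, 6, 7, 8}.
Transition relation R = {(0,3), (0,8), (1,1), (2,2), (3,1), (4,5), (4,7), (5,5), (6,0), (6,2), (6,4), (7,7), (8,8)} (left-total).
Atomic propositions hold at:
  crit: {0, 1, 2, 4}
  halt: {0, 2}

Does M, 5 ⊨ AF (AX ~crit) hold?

Yes

Sat(~crit) = {3, 5, 6, 7, 8}
Sat(AX ~crit) = {s : every successor in {3, 5, 6, 7, 8}} = {0, 4, 5, 7, 8}
AF (AX ~crit): least fixpoint, start Z0 = {0, 4, 5, 7, 8}, add states with every successor in Z. Already a fixed point.
Sat(AF (AX ~crit)) = {0, 4, 5, 7, 8}
5 ∈ Sat(AF (AX ~crit)) = {0, 4, 5, 7, 8}, so the formula holds at 5.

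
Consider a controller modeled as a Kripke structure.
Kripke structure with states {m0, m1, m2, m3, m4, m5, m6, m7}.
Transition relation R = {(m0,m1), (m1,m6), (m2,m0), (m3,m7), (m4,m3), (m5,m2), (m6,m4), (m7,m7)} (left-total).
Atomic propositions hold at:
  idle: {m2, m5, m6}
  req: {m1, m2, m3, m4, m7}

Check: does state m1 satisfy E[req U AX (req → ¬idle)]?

Yes

Sat(¬idle) = {m0, m1, m3, m4, m7}
Sat(req → ¬idle) = {m0, m1, m3, m4, m5, m6, m7}
Sat(AX (req → ¬idle)) = {s : every successor in {m0, m1, m3, m4, m5, m6, m7}} = {m0, m1, m2, m3, m4, m6, m7}
E[req U AX (req → ¬idle)]: least fixpoint, start Z0 = Sat(AX (req → ¬idle)) = {m0, m1, m2, m3, m4, m6, m7}, add states in Sat(req) with some successor in Z. Already a fixed point.
Sat(E[req U AX (req → ¬idle)]) = {m0, m1, m2, m3, m4, m6, m7}
m1 ∈ Sat(E[req U AX (req → ¬idle)]) = {m0, m1, m2, m3, m4, m6, m7}, so the formula holds at m1.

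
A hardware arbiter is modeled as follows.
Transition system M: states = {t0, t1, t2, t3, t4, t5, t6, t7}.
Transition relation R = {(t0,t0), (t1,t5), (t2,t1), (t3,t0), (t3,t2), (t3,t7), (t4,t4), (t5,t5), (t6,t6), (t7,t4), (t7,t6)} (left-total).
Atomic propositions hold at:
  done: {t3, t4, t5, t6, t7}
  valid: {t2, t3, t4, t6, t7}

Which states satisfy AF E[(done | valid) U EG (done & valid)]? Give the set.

Sat(done | valid) = {t2, t3, t4, t5, t6, t7}
Sat(done & valid) = {t3, t4, t6, t7}
EG (done & valid): greatest fixpoint, start Z0 = {t3, t4, t6, t7}, keep only states in Sat with some successor in Z. Already a fixed point.
Sat(EG (done & valid)) = {t3, t4, t6, t7}
E[(done | valid) U EG (done & valid)]: least fixpoint, start Z0 = Sat(EG (done & valid)) = {t3, t4, t6, t7}, add states in Sat(done | valid) with some successor in Z. Already a fixed point.
Sat(E[(done | valid) U EG (done & valid)]) = {t3, t4, t6, t7}
AF E[(done | valid) U EG (done & valid)]: least fixpoint, start Z0 = {t3, t4, t6, t7}, add states with every successor in Z. Already a fixed point.
Sat(AF E[(done | valid) U EG (done & valid)]) = {t3, t4, t6, t7}

{t3, t4, t6, t7}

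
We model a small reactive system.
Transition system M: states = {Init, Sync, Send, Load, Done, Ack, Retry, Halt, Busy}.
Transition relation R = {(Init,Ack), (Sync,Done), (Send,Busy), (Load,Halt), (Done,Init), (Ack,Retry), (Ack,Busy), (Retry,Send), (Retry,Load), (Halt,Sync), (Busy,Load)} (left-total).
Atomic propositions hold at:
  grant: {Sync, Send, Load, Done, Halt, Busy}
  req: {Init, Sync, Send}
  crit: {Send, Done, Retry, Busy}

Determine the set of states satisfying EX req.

{Done, Retry, Halt}

Sat(EX req) = {s : some successor in {Init, Sync, Send}} = {Done, Retry, Halt}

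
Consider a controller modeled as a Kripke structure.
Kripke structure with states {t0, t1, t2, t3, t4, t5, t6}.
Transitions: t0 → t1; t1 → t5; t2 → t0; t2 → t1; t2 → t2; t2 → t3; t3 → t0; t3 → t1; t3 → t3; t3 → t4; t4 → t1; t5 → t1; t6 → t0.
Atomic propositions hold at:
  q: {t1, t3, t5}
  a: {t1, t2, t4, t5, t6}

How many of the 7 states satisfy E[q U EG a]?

EG a: greatest fixpoint, start Z0 = {t1, t2, t4, t5, t6}, keep only states in Sat with some successor in Z. Z1 = {t1, t2, t4, t5}; fixed.
Sat(EG a) = {t1, t2, t4, t5}
E[q U EG a]: least fixpoint, start Z0 = Sat(EG a) = {t1, t2, t4, t5}, add states in Sat(q) with some successor in Z. Z1 = {t1, t2, t3, t4, t5}; fixed.
Sat(E[q U EG a]) = {t1, t2, t3, t4, t5}
|Sat(E[q U EG a])| = |{t1, t2, t3, t4, t5}| = 5.

5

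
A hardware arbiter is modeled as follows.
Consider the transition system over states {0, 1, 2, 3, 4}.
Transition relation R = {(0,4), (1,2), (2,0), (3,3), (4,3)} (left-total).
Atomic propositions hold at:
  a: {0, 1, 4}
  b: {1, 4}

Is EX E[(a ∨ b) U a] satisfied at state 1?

No

Sat(a ∨ b) = {0, 1, 4}
E[(a ∨ b) U a]: least fixpoint, start Z0 = Sat(a) = {0, 1, 4}, add states in Sat(a ∨ b) with some successor in Z. Already a fixed point.
Sat(E[(a ∨ b) U a]) = {0, 1, 4}
Sat(EX E[(a ∨ b) U a]) = {s : some successor in {0, 1, 4}} = {0, 2}
1 ∉ Sat(EX E[(a ∨ b) U a]) = {0, 2}, so the formula does not hold at 1.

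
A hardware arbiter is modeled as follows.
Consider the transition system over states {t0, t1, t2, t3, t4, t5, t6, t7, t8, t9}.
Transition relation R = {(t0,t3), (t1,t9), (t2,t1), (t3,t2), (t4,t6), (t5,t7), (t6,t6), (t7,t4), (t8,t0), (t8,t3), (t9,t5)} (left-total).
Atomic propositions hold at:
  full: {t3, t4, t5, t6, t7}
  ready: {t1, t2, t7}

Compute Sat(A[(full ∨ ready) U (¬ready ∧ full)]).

{t3, t4, t5, t6, t7}

Sat(full ∨ ready) = {t1, t2, t3, t4, t5, t6, t7}
Sat(¬ready) = {t0, t3, t4, t5, t6, t8, t9}
Sat(¬ready ∧ full) = {t3, t4, t5, t6}
A[(full ∨ ready) U (¬ready ∧ full)]: least fixpoint, start Z0 = Sat((¬ready ∧ full)) = {t3, t4, t5, t6}, add states in Sat(full ∨ ready) with every successor in Z. Z1 = {t3, t4, t5, t6, t7}; fixed.
Sat(A[(full ∨ ready) U (¬ready ∧ full)]) = {t3, t4, t5, t6, t7}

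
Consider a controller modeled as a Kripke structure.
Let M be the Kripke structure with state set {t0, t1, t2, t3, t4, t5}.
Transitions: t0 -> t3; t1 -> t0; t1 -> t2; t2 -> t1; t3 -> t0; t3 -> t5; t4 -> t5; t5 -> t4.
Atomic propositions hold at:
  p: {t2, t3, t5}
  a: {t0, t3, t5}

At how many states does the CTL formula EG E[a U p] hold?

2

E[a U p]: least fixpoint, start Z0 = Sat(p) = {t2, t3, t5}, add states in Sat(a) with some successor in Z. Z1 = {t0, t2, t3, t5}; fixed.
Sat(E[a U p]) = {t0, t2, t3, t5}
EG E[a U p]: greatest fixpoint, start Z0 = {t0, t2, t3, t5}, keep only states in Sat with some successor in Z. Z1 = {t0, t3}; fixed.
Sat(EG E[a U p]) = {t0, t3}
|Sat(EG E[a U p])| = |{t0, t3}| = 2.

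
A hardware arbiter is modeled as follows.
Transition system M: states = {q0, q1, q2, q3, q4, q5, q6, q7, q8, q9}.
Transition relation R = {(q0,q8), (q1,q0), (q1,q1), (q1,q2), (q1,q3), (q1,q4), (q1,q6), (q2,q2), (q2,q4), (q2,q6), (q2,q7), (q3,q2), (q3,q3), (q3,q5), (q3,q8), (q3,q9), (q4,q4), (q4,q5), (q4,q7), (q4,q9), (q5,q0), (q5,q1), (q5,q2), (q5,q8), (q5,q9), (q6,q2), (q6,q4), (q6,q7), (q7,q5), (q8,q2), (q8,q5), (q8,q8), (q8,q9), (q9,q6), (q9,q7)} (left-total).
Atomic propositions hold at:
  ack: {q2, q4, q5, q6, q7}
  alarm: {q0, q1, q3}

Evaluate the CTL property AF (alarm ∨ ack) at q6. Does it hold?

Yes

Sat(alarm ∨ ack) = {q0, q1, q2, q3, q4, q5, q6, q7}
AF (alarm ∨ ack): least fixpoint, start Z0 = {q0, q1, q2, q3, q4, q5, q6, q7}, add states with every successor in Z. Z1 = {q0, q1, q2, q3, q4, q5, q6, q7, q9}; fixed.
Sat(AF (alarm ∨ ack)) = {q0, q1, q2, q3, q4, q5, q6, q7, q9}
q6 ∈ Sat(AF (alarm ∨ ack)) = {q0, q1, q2, q3, q4, q5, q6, q7, q9}, so the formula holds at q6.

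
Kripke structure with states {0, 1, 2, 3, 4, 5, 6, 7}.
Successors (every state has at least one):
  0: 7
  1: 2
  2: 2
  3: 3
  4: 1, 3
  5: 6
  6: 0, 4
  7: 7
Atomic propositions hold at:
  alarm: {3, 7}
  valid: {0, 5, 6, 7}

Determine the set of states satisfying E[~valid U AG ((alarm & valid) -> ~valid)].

Sat(~valid) = {1, 2, 3, 4}
Sat(alarm & valid) = {7}
Sat((alarm & valid) -> ~valid) = {0, 1, 2, 3, 4, 5, 6}
AG ((alarm & valid) -> ~valid): greatest fixpoint, start Z0 = {0, 1, 2, 3, 4, 5, 6}, keep only states in Sat with every successor in Z. Z1 = {1, 2, 3, 4, 5, 6}; Z2 = {1, 2, 3, 4, 5}; Z3 = {1, 2, 3, 4}; fixed.
Sat(AG ((alarm & valid) -> ~valid)) = {1, 2, 3, 4}
E[~valid U AG ((alarm & valid) -> ~valid)]: least fixpoint, start Z0 = Sat(AG ((alarm & valid) -> ~valid)) = {1, 2, 3, 4}, add states in Sat(~valid) with some successor in Z. Already a fixed point.
Sat(E[~valid U AG ((alarm & valid) -> ~valid)]) = {1, 2, 3, 4}

{1, 2, 3, 4}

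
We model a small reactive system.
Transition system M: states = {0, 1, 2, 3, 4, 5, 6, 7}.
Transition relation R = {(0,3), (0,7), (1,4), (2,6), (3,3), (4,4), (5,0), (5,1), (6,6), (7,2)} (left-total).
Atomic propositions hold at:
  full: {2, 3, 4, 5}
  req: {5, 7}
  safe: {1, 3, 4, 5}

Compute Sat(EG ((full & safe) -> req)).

Sat(full & safe) = {3, 4, 5}
Sat((full & safe) -> req) = {0, 1, 2, 5, 6, 7}
EG ((full & safe) -> req): greatest fixpoint, start Z0 = {0, 1, 2, 5, 6, 7}, keep only states in Sat with some successor in Z. Z1 = {0, 2, 5, 6, 7}; fixed.
Sat(EG ((full & safe) -> req)) = {0, 2, 5, 6, 7}

{0, 2, 5, 6, 7}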